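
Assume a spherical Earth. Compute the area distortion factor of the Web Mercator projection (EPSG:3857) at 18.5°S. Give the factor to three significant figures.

1.11

For Mercator, h = k = sec φ (a conformal cylindrical projection has a single point scale, 1/cos φ).
Areal scale = k² = sec²φ = 1/cos²(18.5°) = 1/0.9483² = 1.112.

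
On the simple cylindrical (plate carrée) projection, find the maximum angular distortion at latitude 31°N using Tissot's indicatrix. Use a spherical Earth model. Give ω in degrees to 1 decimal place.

8.8°

For the equirectangular projection with φ₀ = 0 (plate carrée), h = 1 along meridians and k = sec φ along parallels.
At 31°: h = 1.000, k = 1.167; principal scales a = 1.167, b = 1.000.
sin(ω/2) = (a − b)/(a + b) = 0.1666/2.167 = 0.07691, so ω = 2 arcsin(0.07691) ≈ 8.8°.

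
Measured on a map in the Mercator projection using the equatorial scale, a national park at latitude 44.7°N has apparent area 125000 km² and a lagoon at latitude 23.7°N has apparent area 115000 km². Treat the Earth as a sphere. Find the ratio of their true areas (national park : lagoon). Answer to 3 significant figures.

0.655

Since Mercator area scale is 1/cos²φ, the true area equals the apparent area multiplied by cos²φ.
True area of national park: 125000 × cos²(44.7°) = 125000 × 0.5052 = 63150 km².
True area of lagoon: 115000 × cos²(23.7°) = 115000 × 0.8384 = 96420 km².
Ratio = 63150 / 96420 ≈ 0.655.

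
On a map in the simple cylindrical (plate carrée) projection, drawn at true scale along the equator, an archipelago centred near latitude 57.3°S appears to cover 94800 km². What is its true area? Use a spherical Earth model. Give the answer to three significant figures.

51200 km²

Plate carrée maps x = Rλ, y = Rφ. The meridian scale is h = 1 and the parallel scale is k = 1/cos φ = sec φ.
Areal scale = h·k = 1 × sec φ; at 57.3°, h = 1.000, k = 1.851, so h·k = 1.851.
True area = apparent / (areal scale) = 94800 / 1.851 ≈ 51200 km².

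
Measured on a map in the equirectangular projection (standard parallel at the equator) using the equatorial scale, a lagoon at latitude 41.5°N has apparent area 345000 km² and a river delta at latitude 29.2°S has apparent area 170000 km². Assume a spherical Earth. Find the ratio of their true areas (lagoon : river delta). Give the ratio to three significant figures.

1.74

Plate carrée has h = 1 and k = sec φ, giving areal scale sec φ; true area = (apparent area) · cos φ.
True area of lagoon: 345000 × cos(41.5°) = 345000 × 0.7490 = 258400 km².
True area of river delta: 170000 × cos(29.2°) = 170000 × 0.8729 = 148400 km².
Ratio = 258400 / 148400 ≈ 1.74.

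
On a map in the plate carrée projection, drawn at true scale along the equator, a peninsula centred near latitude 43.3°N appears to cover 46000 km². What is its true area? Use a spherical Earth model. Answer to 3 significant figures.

33500 km²

In the plate carrée (x = Rλ, y = Rφ), meridians are true-scale (h = 1) and parallels are stretched by k = sec φ.
Areal scale = h·k = 1 × sec φ; at 43.3°, h = 1.000, k = 1.374, so h·k = 1.374.
True area = apparent / (areal scale) = 46000 / 1.374 ≈ 33500 km².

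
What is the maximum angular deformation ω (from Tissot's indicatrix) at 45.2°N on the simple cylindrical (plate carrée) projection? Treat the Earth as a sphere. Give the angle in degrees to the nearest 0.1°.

Plate carrée maps x = Rλ, y = Rφ. The meridian scale is h = 1 and the parallel scale is k = 1/cos φ = sec φ.
At 45.2°: h = 1.000, k = 1.419; principal scales a = 1.419, b = 1.000.
sin(ω/2) = (a − b)/(a + b) = 0.4192/2.419 = 0.1733, so ω = 2 arcsin(0.1733) ≈ 20.0°.

20.0°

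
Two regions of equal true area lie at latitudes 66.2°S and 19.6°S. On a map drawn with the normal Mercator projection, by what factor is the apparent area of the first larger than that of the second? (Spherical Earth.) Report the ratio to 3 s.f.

5.45

On Mercator, area is exaggerated by sec²φ = 1/cos²φ.
At 66.2°: sec²(66.2°) = 1/0.4035² = 6.141.
At 19.6°: sec²(19.6°) = 1/0.9421² = 1.127.
Ratio = 6.141/1.127 = cos²(19.6°)/cos²(66.2°) ≈ 5.45.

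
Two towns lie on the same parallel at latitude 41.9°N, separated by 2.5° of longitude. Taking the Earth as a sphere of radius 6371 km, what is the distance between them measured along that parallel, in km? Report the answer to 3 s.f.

207 km

Arc length along a parallel = R cos φ · Δλ (with Δλ in radians).
= 6371 × cos 41.9° × (2.5° × π/180) = 6371 × 0.7443 × 0.04363 ≈ 207 km.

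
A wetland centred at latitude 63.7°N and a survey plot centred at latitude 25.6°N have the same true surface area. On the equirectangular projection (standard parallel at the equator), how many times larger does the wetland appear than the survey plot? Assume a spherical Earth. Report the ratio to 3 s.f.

2.04

For the equirectangular projection with φ₀ = 0 (plate carrée), h = 1 along meridians and k = sec φ along parallels.
Areal scale at 63.7°: h·k = 1.000 × 2.257 = 2.257.
Areal scale at 25.6°: h·k = 1.000 × 1.109 = 1.109.
Ratio = 2.257/1.109 ≈ 2.04.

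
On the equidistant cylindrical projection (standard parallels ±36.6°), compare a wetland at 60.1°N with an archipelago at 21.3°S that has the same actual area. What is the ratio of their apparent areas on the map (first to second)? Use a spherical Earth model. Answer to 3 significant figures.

The equidistant cylindrical projection with φ₀ = 36.6° has h = 1 (meridians true) and k = cos φ₀ / cos φ along parallels.
Areal scale at 60.1°: h·k = 1.000 × 1.611 = 1.611.
Areal scale at 21.3°: h·k = 1.000 × 0.8617 = 0.8617.
Ratio = 1.611/0.8617 ≈ 1.87.

1.87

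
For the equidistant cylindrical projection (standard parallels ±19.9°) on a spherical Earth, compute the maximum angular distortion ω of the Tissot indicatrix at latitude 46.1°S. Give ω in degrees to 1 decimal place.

17.4°

In the equirectangular projection with standard parallel φ₀ = 19.9° (x = Rλ cos φ₀, y = Rφ), meridians are true-scale (h = 1) and the parallel scale is k = cos φ₀ / cos φ.
At 46.1°: h = 1.000, k = 1.356; principal scales a = 1.356, b = 1.000.
sin(ω/2) = (a − b)/(a + b) = 0.3561/2.356 = 0.1511, so ω = 2 arcsin(0.1511) ≈ 17.4°.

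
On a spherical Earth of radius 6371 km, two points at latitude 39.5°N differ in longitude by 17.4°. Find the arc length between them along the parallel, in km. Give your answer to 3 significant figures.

Arc length along a parallel = R cos φ · Δλ (with Δλ in radians).
= 6371 × cos 39.5° × (17.4° × π/180) = 6371 × 0.7716 × 0.3037 ≈ 1490 km.

1490 km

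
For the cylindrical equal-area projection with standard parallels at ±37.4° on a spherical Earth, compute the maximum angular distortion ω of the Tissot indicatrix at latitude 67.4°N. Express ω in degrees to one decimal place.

76.7°

Cylindrical equal-area (φ₀ = 37.4°): h = cos φ / cos 37.4° along meridians, k = cos 37.4° / cos φ along parallels; h·k = 1.
At 67.4°: h = 0.4837, k = 2.067; principal scales a = 2.067, b = 0.4837.
sin(ω/2) = (a − b)/(a + b) = 1.583/2.551 = 0.6207, so ω = 2 arcsin(0.6207) ≈ 76.7°.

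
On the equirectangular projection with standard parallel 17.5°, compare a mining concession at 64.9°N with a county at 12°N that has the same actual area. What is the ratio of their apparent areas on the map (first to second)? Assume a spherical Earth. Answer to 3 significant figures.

2.31

With standard parallel φ₀ = 17.5°, the equirectangular projection gives x = Rλ cos φ₀, y = Rφ, so h = 1 and k = cos 17.5° / cos φ.
Areal scale at 64.9°: h·k = 1.000 × 2.248 = 2.248.
Areal scale at 12°: h·k = 1.000 × 0.9750 = 0.9750.
Ratio = 2.248/0.9750 ≈ 2.31.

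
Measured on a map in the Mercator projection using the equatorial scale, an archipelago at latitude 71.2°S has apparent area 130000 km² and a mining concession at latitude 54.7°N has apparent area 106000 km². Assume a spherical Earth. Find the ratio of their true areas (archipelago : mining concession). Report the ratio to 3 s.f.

On Mercator the areal scale is sec²φ, so true area = apparent × cos²φ.
True area of archipelago: 130000 × cos²(71.2°) = 130000 × 0.1039 = 13500 km².
True area of mining concession: 106000 × cos²(54.7°) = 106000 × 0.3339 = 35400 km².
Ratio = 13500 / 35400 ≈ 0.381.

0.381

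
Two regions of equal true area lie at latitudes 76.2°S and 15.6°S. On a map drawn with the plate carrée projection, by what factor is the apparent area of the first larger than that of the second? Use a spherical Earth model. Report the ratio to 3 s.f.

Plate carrée maps x = Rλ, y = Rφ. The meridian scale is h = 1 and the parallel scale is k = 1/cos φ = sec φ.
Areal scale at 76.2°: h·k = 1.000 × 4.192 = 4.192.
Areal scale at 15.6°: h·k = 1.000 × 1.038 = 1.038.
Ratio = 4.192/1.038 ≈ 4.04.

4.04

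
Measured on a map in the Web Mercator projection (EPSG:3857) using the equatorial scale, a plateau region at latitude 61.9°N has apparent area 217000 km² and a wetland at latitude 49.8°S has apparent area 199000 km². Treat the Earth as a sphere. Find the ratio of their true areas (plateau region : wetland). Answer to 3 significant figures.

On Mercator the areal scale is sec²φ, so true area = apparent × cos²φ.
True area of plateau region: 217000 × cos²(61.9°) = 217000 × 0.2219 = 48140 km².
True area of wetland: 199000 × cos²(49.8°) = 199000 × 0.4166 = 82910 km².
Ratio = 48140 / 82910 ≈ 0.581.

0.581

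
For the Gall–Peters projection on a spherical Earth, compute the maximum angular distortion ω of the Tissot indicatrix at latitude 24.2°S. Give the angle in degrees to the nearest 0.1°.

28.9°

The Gall–Peters projection is cylindrical equal-area with φ₀ = 45°. For cylindrical equal-area with standard parallel φ₀, h = cos φ / cos φ₀ and k = cos φ₀ / cos φ, so h·k = 1.
At 24.2°: h = 1.290, k = 0.7752; principal scales a = 1.290, b = 0.7752.
sin(ω/2) = (a − b)/(a + b) = 0.5147/2.065 = 0.2492, so ω = 2 arcsin(0.2492) ≈ 28.9°.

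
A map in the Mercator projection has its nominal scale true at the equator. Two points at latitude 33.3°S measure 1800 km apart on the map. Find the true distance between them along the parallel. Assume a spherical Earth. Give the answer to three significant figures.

1500 km

Mercator is conformal, so the point scale is isotropic: h = k = sec φ = 1/cos φ.
Along the parallel at 33.3°, map distances are exaggerated by k = sec 33.3° = 1.196.
True distance = 1800 / 1.196 = 1800 × cos 33.3° ≈ 1500 km.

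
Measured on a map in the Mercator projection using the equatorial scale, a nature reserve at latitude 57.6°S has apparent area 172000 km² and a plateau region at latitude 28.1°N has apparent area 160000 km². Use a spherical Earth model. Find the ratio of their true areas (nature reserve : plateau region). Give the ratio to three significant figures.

On Mercator the areal scale is sec²φ, so true area = apparent × cos²φ.
True area of nature reserve: 172000 × cos²(57.6°) = 172000 × 0.2871 = 49380 km².
True area of plateau region: 160000 × cos²(28.1°) = 160000 × 0.7781 = 124500 km².
Ratio = 49380 / 124500 ≈ 0.397.

0.397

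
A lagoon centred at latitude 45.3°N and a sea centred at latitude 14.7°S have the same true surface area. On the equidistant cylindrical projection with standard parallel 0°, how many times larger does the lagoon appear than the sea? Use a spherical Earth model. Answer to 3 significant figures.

1.38

In the plate carrée (x = Rλ, y = Rφ), meridians are true-scale (h = 1) and parallels are stretched by k = sec φ.
Areal scale at 45.3°: h·k = 1.000 × 1.422 = 1.422.
Areal scale at 14.7°: h·k = 1.000 × 1.034 = 1.034.
Ratio = 1.422/1.034 ≈ 1.38.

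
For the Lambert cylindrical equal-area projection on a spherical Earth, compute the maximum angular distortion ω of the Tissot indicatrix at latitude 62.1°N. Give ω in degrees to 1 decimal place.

The Lambert cylindrical equal-area projection is the cylindrical equal-area projection with its standard parallel at the equator (φ₀ = 0). Cylindrical equal-area (φ₀ = 0°): h = cos φ / cos 0° along meridians, k = cos 0° / cos φ along parallels; h·k = 1.
At 62.1°: h = 0.4679, k = 2.137; principal scales a = 2.137, b = 0.4679.
sin(ω/2) = (a − b)/(a + b) = 1.669/2.605 = 0.6407, so ω = 2 arcsin(0.6407) ≈ 79.7°.

79.7°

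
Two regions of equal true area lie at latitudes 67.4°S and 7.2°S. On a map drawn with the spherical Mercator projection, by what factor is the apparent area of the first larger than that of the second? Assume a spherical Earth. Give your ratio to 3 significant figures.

On Mercator, area is exaggerated by sec²φ = 1/cos²φ.
At 67.4°: sec²(67.4°) = 1/0.3843² = 6.771.
At 7.2°: sec²(7.2°) = 1/0.9921² = 1.016.
Ratio = 6.771/1.016 = cos²(7.2°)/cos²(67.4°) ≈ 6.66.

6.66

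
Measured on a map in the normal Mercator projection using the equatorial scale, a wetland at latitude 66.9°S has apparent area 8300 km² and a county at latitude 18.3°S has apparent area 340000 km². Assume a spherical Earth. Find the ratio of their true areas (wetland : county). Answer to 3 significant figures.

Since Mercator area scale is 1/cos²φ, the true area equals the apparent area multiplied by cos²φ.
True area of wetland: 8300 × cos²(66.9°) = 8300 × 0.1539 = 1278 km².
True area of county: 340000 × cos²(18.3°) = 340000 × 0.9014 = 306500 km².
Ratio = 1278 / 306500 ≈ 0.00417.

0.00417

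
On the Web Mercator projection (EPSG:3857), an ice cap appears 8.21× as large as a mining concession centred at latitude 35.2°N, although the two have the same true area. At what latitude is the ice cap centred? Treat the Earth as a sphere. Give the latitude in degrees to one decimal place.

For equal true areas on Mercator, apparent areas scale as sec²φ, so the ratio is cos²φ₂ / cos²φ₁.
cos²φ₂ / cos²φ₁ = 8.21  ⇒  cos φ₁ = cos 35.2° / √8.21 = 0.8171/2.865 = 0.2852.
φ₁ = arccos(0.2852) ≈ 73.4°.

73.4°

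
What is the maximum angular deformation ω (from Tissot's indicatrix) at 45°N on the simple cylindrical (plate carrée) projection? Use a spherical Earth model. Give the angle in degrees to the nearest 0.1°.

19.8°

In the plate carrée (x = Rλ, y = Rφ), meridians are true-scale (h = 1) and parallels are stretched by k = sec φ.
At 45°: h = 1.000, k = 1.414; principal scales a = 1.414, b = 1.000.
sin(ω/2) = (a − b)/(a + b) = 0.4142/2.414 = 0.1716, so ω = 2 arcsin(0.1716) ≈ 19.8°.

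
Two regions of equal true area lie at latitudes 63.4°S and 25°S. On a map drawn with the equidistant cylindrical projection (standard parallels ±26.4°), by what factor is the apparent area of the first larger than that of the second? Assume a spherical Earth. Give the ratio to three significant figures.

2.02

With standard parallel φ₀ = 26.4°, the equirectangular projection gives x = Rλ cos φ₀, y = Rφ, so h = 1 and k = cos 26.4° / cos φ.
Areal scale at 63.4°: h·k = 1.000 × 2.000 = 2.000.
Areal scale at 25°: h·k = 1.000 × 0.9883 = 0.9883.
Ratio = 2.000/0.9883 ≈ 2.02.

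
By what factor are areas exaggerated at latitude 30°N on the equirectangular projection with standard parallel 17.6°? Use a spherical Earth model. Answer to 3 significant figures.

The equidistant cylindrical projection with φ₀ = 17.6° has h = 1 (meridians true) and k = cos φ₀ / cos φ along parallels.
Areal scale = h·k = 1 × cos φ₀ / cos φ; at 30°, h = 1.000, k = 1.101, so h·k = 1.101.

1.10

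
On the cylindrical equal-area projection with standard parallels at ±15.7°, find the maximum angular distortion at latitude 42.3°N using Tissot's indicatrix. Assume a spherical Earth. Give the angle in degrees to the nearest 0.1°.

Cylindrical equal-area (φ₀ = 15.7°): h = cos φ / cos 15.7° along meridians, k = cos 15.7° / cos φ along parallels; h·k = 1.
At 42.3°: h = 0.7683, k = 1.302; principal scales a = 1.302, b = 0.7683.
sin(ω/2) = (a − b)/(a + b) = 0.5333/2.070 = 0.2576, so ω = 2 arcsin(0.2576) ≈ 29.9°.

29.9°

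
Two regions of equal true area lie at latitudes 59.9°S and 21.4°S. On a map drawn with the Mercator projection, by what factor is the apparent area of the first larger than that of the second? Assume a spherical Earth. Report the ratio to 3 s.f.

Mercator is conformal with k = sec φ, so areal scale = k² = sec²φ.
At 59.9°: sec²(59.9°) = 1/0.5015² = 3.976.
At 21.4°: sec²(21.4°) = 1/0.9311² = 1.154.
Ratio = 3.976/1.154 = cos²(21.4°)/cos²(59.9°) ≈ 3.45.

3.45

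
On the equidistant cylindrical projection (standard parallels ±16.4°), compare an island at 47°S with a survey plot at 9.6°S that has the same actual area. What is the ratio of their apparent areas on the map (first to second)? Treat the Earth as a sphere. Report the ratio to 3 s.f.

In the equirectangular projection with standard parallel φ₀ = 16.4° (x = Rλ cos φ₀, y = Rφ), meridians are true-scale (h = 1) and the parallel scale is k = cos φ₀ / cos φ.
Areal scale at 47°: h·k = 1.000 × 1.407 = 1.407.
Areal scale at 9.6°: h·k = 1.000 × 0.9729 = 0.9729.
Ratio = 1.407/0.9729 ≈ 1.45.

1.45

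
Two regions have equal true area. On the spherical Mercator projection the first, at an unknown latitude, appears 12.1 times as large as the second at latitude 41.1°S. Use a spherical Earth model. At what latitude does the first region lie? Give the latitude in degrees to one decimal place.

Mercator areal scale is sec²φ, so apparent-area ratio = sec²φ₁ / sec²φ₂ = cos²φ₂ / cos²φ₁.
cos²φ₂ / cos²φ₁ = 12.1  ⇒  cos φ₁ = cos 41.1° / √12.1 = 0.7536/3.479 = 0.2166.
φ₁ = arccos(0.2166) ≈ 77.5°.

77.5°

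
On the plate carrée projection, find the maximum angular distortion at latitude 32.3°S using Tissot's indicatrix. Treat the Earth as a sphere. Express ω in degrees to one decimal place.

9.6°

Plate carrée maps x = Rλ, y = Rφ. The meridian scale is h = 1 and the parallel scale is k = 1/cos φ = sec φ.
At 32.3°: h = 1.000, k = 1.183; principal scales a = 1.183, b = 1.000.
sin(ω/2) = (a − b)/(a + b) = 0.1831/2.183 = 0.08386, so ω = 2 arcsin(0.08386) ≈ 9.6°.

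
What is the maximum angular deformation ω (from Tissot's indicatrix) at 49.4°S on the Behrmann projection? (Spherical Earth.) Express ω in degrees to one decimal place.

32.3°

Behrmann is a cylindrical equal-area projection with standard parallels at ±30°. A cylindrical equal-area projection with standard parallel φ₀ has meridian scale h = cos φ / cos φ₀ and parallel scale k = cos φ₀ / cos φ (so areas are preserved, h·k = 1).
At 49.4°: h = 0.7514, k = 1.331; principal scales a = 1.331, b = 0.7514.
sin(ω/2) = (a − b)/(a + b) = 0.5793/2.082 = 0.2782, so ω = 2 arcsin(0.2782) ≈ 32.3°.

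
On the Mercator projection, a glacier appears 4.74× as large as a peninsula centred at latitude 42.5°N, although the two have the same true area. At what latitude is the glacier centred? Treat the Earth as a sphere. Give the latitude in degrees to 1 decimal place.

70.2°

For equal true areas on Mercator, apparent areas scale as sec²φ, so the ratio is cos²φ₂ / cos²φ₁.
cos²φ₂ / cos²φ₁ = 4.74  ⇒  cos φ₁ = cos 42.5° / √4.74 = 0.7373/2.177 = 0.3386.
φ₁ = arccos(0.3386) ≈ 70.2°.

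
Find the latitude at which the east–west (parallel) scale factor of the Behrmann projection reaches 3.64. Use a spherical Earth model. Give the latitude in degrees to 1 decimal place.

The Behrmann projection is cylindrical equal-area with φ₀ = 30°. A cylindrical equal-area projection with standard parallel φ₀ has meridian scale h = cos φ / cos φ₀ and parallel scale k = cos φ₀ / cos φ (so areas are preserved, h·k = 1).
k = cos φ₀ / cos φ = 3.64  ⇒  cos φ = cos 30° / 3.64 = 0.2379.
φ = arccos(0.2379) ≈ 76.2°.

76.2°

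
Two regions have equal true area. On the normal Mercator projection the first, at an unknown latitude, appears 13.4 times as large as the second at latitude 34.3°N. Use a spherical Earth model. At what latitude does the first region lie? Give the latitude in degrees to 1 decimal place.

On Mercator, (apparent₁)/(apparent₂) = sec²φ₁ / sec²φ₂ when true areas are equal.
cos²φ₂ / cos²φ₁ = 13.4  ⇒  cos φ₁ = cos 34.3° / √13.4 = 0.8261/3.661 = 0.2257.
φ₁ = arccos(0.2257) ≈ 77.0°.

77.0°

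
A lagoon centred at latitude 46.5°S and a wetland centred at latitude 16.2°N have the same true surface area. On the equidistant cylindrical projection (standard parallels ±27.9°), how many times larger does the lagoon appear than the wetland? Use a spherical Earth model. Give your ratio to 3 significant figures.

The equidistant cylindrical projection with φ₀ = 27.9° has h = 1 (meridians true) and k = cos φ₀ / cos φ along parallels.
Areal scale at 46.5°: h·k = 1.000 × 1.284 = 1.284.
Areal scale at 16.2°: h·k = 1.000 × 0.9203 = 0.9203.
Ratio = 1.284/0.9203 ≈ 1.40.

1.40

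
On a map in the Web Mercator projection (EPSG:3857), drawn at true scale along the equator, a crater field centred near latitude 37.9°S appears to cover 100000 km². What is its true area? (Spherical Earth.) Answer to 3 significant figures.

For Mercator, h = k = sec φ (a conformal cylindrical projection has a single point scale, 1/cos φ).
Areal scale = k² = sec²φ = 1/cos²(37.9°) = 1/0.7891² = 1.606.
True area = apparent / (areal scale) = 100000 / 1.606 ≈ 62300 km².

62300 km²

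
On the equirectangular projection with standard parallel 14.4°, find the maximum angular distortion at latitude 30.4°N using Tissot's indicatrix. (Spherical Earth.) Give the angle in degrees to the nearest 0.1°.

With standard parallel φ₀ = 14.4°, the equirectangular projection gives x = Rλ cos φ₀, y = Rφ, so h = 1 and k = cos 14.4° / cos φ.
At 30.4°: h = 1.000, k = 1.123; principal scales a = 1.123, b = 1.000.
sin(ω/2) = (a − b)/(a + b) = 0.1230/2.123 = 0.05793, so ω = 2 arcsin(0.05793) ≈ 6.6°.

6.6°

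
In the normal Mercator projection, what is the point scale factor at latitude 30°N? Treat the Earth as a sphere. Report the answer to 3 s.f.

For Mercator, h = k = sec φ (a conformal cylindrical projection has a single point scale, 1/cos φ).
k = 1/cos 30° = 1/0.8660 = 1.155.

1.15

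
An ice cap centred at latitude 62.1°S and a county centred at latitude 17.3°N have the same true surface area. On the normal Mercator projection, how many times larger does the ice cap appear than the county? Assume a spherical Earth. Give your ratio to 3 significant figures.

4.16

On Mercator, area is exaggerated by sec²φ = 1/cos²φ.
At 62.1°: sec²(62.1°) = 1/0.4679² = 4.567.
At 17.3°: sec²(17.3°) = 1/0.9548² = 1.097.
Ratio = 4.567/1.097 = cos²(17.3°)/cos²(62.1°) ≈ 4.16.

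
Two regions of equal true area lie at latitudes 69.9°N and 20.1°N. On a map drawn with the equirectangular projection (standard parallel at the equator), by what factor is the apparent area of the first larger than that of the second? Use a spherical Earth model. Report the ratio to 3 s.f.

2.73

Plate carrée maps x = Rλ, y = Rφ. The meridian scale is h = 1 and the parallel scale is k = 1/cos φ = sec φ.
Areal scale at 69.9°: h·k = 1.000 × 2.910 = 2.910.
Areal scale at 20.1°: h·k = 1.000 × 1.065 = 1.065.
Ratio = 2.910/1.065 ≈ 2.73.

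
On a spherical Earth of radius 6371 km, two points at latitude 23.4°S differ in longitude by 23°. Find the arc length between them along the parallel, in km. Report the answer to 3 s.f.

2350 km

Arc length along a parallel = R cos φ · Δλ (with Δλ in radians).
= 6371 × cos 23.4° × (23° × π/180) = 6371 × 0.9178 × 0.4014 ≈ 2350 km.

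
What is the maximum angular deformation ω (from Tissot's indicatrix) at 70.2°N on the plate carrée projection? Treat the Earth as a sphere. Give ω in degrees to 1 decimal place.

59.2°

For the equirectangular projection with φ₀ = 0 (plate carrée), h = 1 along meridians and k = sec φ along parallels.
At 70.2°: h = 1.000, k = 2.952; principal scales a = 2.952, b = 1.000.
sin(ω/2) = (a − b)/(a + b) = 1.952/3.952 = 0.4939, so ω = 2 arcsin(0.4939) ≈ 59.2°.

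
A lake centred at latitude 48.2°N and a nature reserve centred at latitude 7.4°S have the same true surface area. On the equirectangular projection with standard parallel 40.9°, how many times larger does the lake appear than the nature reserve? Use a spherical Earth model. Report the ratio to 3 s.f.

The equidistant cylindrical projection with φ₀ = 40.9° has h = 1 (meridians true) and k = cos φ₀ / cos φ along parallels.
Areal scale at 48.2°: h·k = 1.000 × 1.134 = 1.134.
Areal scale at 7.4°: h·k = 1.000 × 0.7622 = 0.7622.
Ratio = 1.134/0.7622 ≈ 1.49.

1.49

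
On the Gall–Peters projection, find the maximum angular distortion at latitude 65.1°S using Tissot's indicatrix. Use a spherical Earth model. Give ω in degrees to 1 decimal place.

56.9°

The Gall–Peters projection is cylindrical equal-area with φ₀ = 45°. For cylindrical equal-area with standard parallel φ₀, h = cos φ / cos φ₀ and k = cos φ₀ / cos φ, so h·k = 1.
At 65.1°: h = 0.5954, k = 1.679; principal scales a = 1.679, b = 0.5954.
sin(ω/2) = (a − b)/(a + b) = 1.084/2.275 = 0.4765, so ω = 2 arcsin(0.4765) ≈ 56.9°.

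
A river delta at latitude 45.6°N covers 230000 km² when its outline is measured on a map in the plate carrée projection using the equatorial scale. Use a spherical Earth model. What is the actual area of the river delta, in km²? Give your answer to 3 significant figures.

161000 km²

Plate carrée maps x = Rλ, y = Rφ. The meridian scale is h = 1 and the parallel scale is k = 1/cos φ = sec φ.
Areal scale = h·k = 1 × sec φ; at 45.6°, h = 1.000, k = 1.429, so h·k = 1.429.
True area = apparent / (areal scale) = 230000 / 1.429 ≈ 161000 km².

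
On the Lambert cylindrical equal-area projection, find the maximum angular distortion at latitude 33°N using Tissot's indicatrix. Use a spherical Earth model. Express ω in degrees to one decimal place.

20.1°

The Lambert cylindrical equal-area projection is the cylindrical equal-area projection with its standard parallel at the equator (φ₀ = 0). For cylindrical equal-area with standard parallel φ₀, h = cos φ / cos φ₀ and k = cos φ₀ / cos φ, so h·k = 1.
At 33°: h = 0.8387, k = 1.192; principal scales a = 1.192, b = 0.8387.
sin(ω/2) = (a − b)/(a + b) = 0.3537/2.031 = 0.1741, so ω = 2 arcsin(0.1741) ≈ 20.1°.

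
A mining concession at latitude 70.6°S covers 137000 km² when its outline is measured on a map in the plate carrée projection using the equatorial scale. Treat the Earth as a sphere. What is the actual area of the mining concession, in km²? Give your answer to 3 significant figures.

In the plate carrée (x = Rλ, y = Rφ), meridians are true-scale (h = 1) and parallels are stretched by k = sec φ.
Areal scale = h·k = 1 × sec φ; at 70.6°, h = 1.000, k = 3.011, so h·k = 3.011.
True area = apparent / (areal scale) = 137000 / 3.011 ≈ 45500 km².

45500 km²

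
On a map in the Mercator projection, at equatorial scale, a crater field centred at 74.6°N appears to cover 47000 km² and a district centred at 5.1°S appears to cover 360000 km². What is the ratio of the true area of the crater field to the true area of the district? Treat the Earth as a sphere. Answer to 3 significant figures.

On Mercator the areal scale is sec²φ, so true area = apparent × cos²φ.
True area of crater field: 47000 × cos²(74.6°) = 47000 × 0.07052 = 3314 km².
True area of district: 360000 × cos²(5.1°) = 360000 × 0.9921 = 357200 km².
Ratio = 3314 / 357200 ≈ 0.00928.

0.00928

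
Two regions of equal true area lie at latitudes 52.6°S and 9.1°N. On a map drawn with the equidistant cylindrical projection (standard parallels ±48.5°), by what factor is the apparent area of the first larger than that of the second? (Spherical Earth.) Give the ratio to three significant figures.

With standard parallel φ₀ = 48.5°, the equirectangular projection gives x = Rλ cos φ₀, y = Rφ, so h = 1 and k = cos 48.5° / cos φ.
Areal scale at 52.6°: h·k = 1.000 × 1.091 = 1.091.
Areal scale at 9.1°: h·k = 1.000 × 0.6711 = 0.6711.
Ratio = 1.091/0.6711 ≈ 1.63.

1.63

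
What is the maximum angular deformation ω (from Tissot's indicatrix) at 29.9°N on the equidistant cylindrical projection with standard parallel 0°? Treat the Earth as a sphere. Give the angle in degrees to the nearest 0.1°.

8.2°

In the plate carrée (x = Rλ, y = Rφ), meridians are true-scale (h = 1) and parallels are stretched by k = sec φ.
At 29.9°: h = 1.000, k = 1.154; principal scales a = 1.154, b = 1.000.
sin(ω/2) = (a − b)/(a + b) = 0.1535/2.154 = 0.07130, so ω = 2 arcsin(0.07130) ≈ 8.2°.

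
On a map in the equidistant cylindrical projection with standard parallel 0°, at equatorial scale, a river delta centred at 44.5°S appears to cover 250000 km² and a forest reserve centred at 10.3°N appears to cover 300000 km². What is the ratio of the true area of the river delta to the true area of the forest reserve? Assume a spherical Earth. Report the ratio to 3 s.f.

0.604

On the plate carrée, areal scale = h·k = 1 × sec φ, so true area = apparent × cos φ.
True area of river delta: 250000 × cos(44.5°) = 250000 × 0.7133 = 178300 km².
True area of forest reserve: 300000 × cos(10.3°) = 300000 × 0.9839 = 295200 km².
Ratio = 178300 / 295200 ≈ 0.604.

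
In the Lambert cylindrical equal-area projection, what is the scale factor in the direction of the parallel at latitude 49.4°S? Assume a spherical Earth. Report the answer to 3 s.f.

The Lambert cylindrical equal-area projection is the cylindrical equal-area projection with its standard parallel at the equator (φ₀ = 0). Cylindrical equal-area (φ₀ = 0°): h = cos φ / cos 0° along meridians, k = cos 0° / cos φ along parallels; h·k = 1.
k = cos 0° / cos 49.4° = 1.000/0.6508 = 1.537.

1.54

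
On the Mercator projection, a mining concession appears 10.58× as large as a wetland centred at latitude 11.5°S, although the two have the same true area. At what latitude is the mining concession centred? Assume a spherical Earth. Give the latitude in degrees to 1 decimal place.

72.5°

On Mercator, (apparent₁)/(apparent₂) = sec²φ₁ / sec²φ₂ when true areas are equal.
cos²φ₂ / cos²φ₁ = 10.58  ⇒  cos φ₁ = cos 11.5° / √10.58 = 0.9799/3.253 = 0.3013.
φ₁ = arccos(0.3013) ≈ 72.5°.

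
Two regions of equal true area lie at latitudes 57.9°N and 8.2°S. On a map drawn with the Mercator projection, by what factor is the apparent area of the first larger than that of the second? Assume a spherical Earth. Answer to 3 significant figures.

Mercator areal scale is sec²φ.
At 57.9°: sec²(57.9°) = 1/0.5314² = 3.541.
At 8.2°: sec²(8.2°) = 1/0.9898² = 1.021.
Ratio = 3.541/1.021 = cos²(8.2°)/cos²(57.9°) ≈ 3.47.

3.47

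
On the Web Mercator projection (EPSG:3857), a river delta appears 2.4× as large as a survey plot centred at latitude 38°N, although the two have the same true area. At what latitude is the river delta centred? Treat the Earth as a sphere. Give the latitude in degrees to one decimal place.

For equal true areas on Mercator, apparent areas scale as sec²φ, so the ratio is cos²φ₂ / cos²φ₁.
cos²φ₂ / cos²φ₁ = 2.4  ⇒  cos φ₁ = cos 38° / √2.4 = 0.7880/1.549 = 0.5087.
φ₁ = arccos(0.5087) ≈ 59.4°.

59.4°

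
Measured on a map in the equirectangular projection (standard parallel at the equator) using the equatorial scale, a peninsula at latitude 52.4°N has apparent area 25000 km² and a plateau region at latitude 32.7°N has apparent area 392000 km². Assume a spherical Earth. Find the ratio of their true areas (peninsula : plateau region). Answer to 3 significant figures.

Plate carrée has h = 1 and k = sec φ, giving areal scale sec φ; true area = (apparent area) · cos φ.
True area of peninsula: 25000 × cos(52.4°) = 25000 × 0.6101 = 15250 km².
True area of plateau region: 392000 × cos(32.7°) = 392000 × 0.8415 = 329900 km².
Ratio = 15250 / 329900 ≈ 0.0462.

0.0462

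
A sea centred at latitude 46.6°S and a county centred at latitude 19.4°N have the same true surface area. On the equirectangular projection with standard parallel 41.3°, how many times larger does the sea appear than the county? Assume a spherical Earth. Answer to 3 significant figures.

1.37

The equidistant cylindrical projection with φ₀ = 41.3° has h = 1 (meridians true) and k = cos φ₀ / cos φ along parallels.
Areal scale at 46.6°: h·k = 1.000 × 1.093 = 1.093.
Areal scale at 19.4°: h·k = 1.000 × 0.7965 = 0.7965.
Ratio = 1.093/0.7965 ≈ 1.37.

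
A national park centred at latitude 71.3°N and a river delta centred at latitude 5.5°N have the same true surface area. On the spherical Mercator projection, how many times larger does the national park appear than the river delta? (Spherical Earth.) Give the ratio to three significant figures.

Mercator is conformal with k = sec φ, so areal scale = k² = sec²φ.
At 71.3°: sec²(71.3°) = 1/0.3206² = 9.728.
At 5.5°: sec²(5.5°) = 1/0.9954² = 1.009.
Ratio = 9.728/1.009 = cos²(5.5°)/cos²(71.3°) ≈ 9.64.

9.64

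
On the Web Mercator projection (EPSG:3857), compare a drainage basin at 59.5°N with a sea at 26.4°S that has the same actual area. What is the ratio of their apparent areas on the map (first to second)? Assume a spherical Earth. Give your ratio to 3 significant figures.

3.11

Mercator is conformal with k = sec φ, so areal scale = k² = sec²φ.
At 59.5°: sec²(59.5°) = 1/0.5075² = 3.882.
At 26.4°: sec²(26.4°) = 1/0.8957² = 1.246.
Ratio = 3.882/1.246 = cos²(26.4°)/cos²(59.5°) ≈ 3.11.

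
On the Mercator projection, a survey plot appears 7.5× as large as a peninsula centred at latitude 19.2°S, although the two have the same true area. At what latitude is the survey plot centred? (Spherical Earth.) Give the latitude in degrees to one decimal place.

69.8°

Mercator areal scale is sec²φ, so apparent-area ratio = sec²φ₁ / sec²φ₂ = cos²φ₂ / cos²φ₁.
cos²φ₂ / cos²φ₁ = 7.5  ⇒  cos φ₁ = cos 19.2° / √7.5 = 0.9444/2.739 = 0.3448.
φ₁ = arccos(0.3448) ≈ 69.8°.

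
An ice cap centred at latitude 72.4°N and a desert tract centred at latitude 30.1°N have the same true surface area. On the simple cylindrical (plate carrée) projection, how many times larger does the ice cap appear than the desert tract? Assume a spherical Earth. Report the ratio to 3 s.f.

Plate carrée maps x = Rλ, y = Rφ. The meridian scale is h = 1 and the parallel scale is k = 1/cos φ = sec φ.
Areal scale at 72.4°: h·k = 1.000 × 3.307 = 3.307.
Areal scale at 30.1°: h·k = 1.000 × 1.156 = 1.156.
Ratio = 3.307/1.156 ≈ 2.86.

2.86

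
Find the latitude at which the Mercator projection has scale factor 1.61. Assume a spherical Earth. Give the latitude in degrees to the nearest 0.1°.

51.6°

Mercator scale is k = sec φ = 1/cos φ.
1/cos φ = 1.61  ⇒  cos φ = 0.6211  ⇒  φ = arccos(0.6211) ≈ 51.6°.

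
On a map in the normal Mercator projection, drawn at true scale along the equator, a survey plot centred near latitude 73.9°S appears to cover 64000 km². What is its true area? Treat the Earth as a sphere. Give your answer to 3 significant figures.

Mercator is conformal, so the point scale is isotropic: h = k = sec φ = 1/cos φ.
Areal scale = k² = sec²φ = 1/cos²(73.9°) = 1/0.2773² = 13.00.
True area = apparent / (areal scale) = 64000 / 13.00 ≈ 4920 km².

4920 km²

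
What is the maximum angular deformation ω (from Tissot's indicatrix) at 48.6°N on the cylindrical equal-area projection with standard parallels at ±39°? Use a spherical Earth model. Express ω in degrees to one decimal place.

A cylindrical equal-area projection with standard parallel φ₀ has meridian scale h = cos φ / cos φ₀ and parallel scale k = cos φ₀ / cos φ (so areas are preserved, h·k = 1).
At 48.6°: h = 0.8509, k = 1.175; principal scales a = 1.175, b = 0.8509.
sin(ω/2) = (a − b)/(a + b) = 0.3242/2.026 = 0.1600, so ω = 2 arcsin(0.1600) ≈ 18.4°.

18.4°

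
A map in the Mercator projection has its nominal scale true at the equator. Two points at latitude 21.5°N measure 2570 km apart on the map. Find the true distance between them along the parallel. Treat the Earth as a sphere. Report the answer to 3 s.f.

For Mercator, h = k = sec φ (a conformal cylindrical projection has a single point scale, 1/cos φ).
Along the parallel at 21.5°, map distances are exaggerated by k = sec 21.5° = 1.075.
True distance = 2570 / 1.075 = 2570 × cos 21.5° ≈ 2390 km.

2390 km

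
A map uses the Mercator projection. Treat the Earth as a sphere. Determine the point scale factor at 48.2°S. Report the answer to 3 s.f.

Mercator is conformal, so the point scale is isotropic: h = k = sec φ = 1/cos φ.
k = 1/cos 48.2° = 1/0.6665 = 1.500.

1.50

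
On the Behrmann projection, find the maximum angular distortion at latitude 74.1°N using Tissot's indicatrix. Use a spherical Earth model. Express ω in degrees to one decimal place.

The Behrmann projection is cylindrical equal-area with φ₀ = 30°. A cylindrical equal-area projection with standard parallel φ₀ has meridian scale h = cos φ / cos φ₀ and parallel scale k = cos φ₀ / cos φ (so areas are preserved, h·k = 1).
At 74.1°: h = 0.3163, k = 3.161; principal scales a = 3.161, b = 0.3163.
sin(ω/2) = (a − b)/(a + b) = 2.845/3.477 = 0.8181, so ω = 2 arcsin(0.8181) ≈ 109.8°.

109.8°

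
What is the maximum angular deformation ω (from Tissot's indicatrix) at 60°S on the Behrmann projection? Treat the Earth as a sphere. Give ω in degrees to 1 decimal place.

60.0°

Behrmann is a cylindrical equal-area projection with standard parallels at ±30°. For cylindrical equal-area with standard parallel φ₀, h = cos φ / cos φ₀ and k = cos φ₀ / cos φ, so h·k = 1.
At 60°: h = 0.5774, k = 1.732; principal scales a = 1.732, b = 0.5774.
sin(ω/2) = (a − b)/(a + b) = 1.155/2.309 = 0.5000, so ω = 2 arcsin(0.5000) ≈ 60.0°.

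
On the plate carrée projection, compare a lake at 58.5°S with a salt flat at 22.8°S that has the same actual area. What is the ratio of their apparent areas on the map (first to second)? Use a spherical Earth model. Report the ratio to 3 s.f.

For the equirectangular projection with φ₀ = 0 (plate carrée), h = 1 along meridians and k = sec φ along parallels.
Areal scale at 58.5°: h·k = 1.000 × 1.914 = 1.914.
Areal scale at 22.8°: h·k = 1.000 × 1.085 = 1.085.
Ratio = 1.914/1.085 ≈ 1.76.

1.76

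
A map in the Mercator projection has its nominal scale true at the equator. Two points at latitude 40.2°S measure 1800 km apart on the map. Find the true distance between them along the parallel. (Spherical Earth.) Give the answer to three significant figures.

For Mercator, h = k = sec φ (a conformal cylindrical projection has a single point scale, 1/cos φ).
Along the parallel at 40.2°, map distances are exaggerated by k = sec 40.2° = 1.309.
True distance = 1800 / 1.309 = 1800 × cos 40.2° ≈ 1370 km.

1370 km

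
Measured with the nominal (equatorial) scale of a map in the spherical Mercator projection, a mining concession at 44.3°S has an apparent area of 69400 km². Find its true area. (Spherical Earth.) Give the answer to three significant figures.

35500 km²

Mercator is conformal, so the point scale is isotropic: h = k = sec φ = 1/cos φ.
Areal scale = k² = sec²φ = 1/cos²(44.3°) = 1/0.7157² = 1.952.
True area = apparent / (areal scale) = 69400 / 1.952 ≈ 35500 km².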